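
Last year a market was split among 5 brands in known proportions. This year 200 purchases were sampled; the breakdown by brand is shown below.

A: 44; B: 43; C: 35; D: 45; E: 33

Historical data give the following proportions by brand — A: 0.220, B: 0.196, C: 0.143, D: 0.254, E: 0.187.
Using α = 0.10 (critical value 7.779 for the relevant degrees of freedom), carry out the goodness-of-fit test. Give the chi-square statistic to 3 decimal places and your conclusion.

Expected counts E_i = n·p_i: 200×0.220 = 44, 200×0.196 = 39.2, 200×0.143 = 28.6, 200×0.254 = 50.8, 200×0.187 = 37.4.
χ² = (44−44)²/44 + (43−39.2)²/39.2 + (35−28.6)²/28.6 + (45−50.8)²/50.8 + (33−37.4)²/37.4
   = 0.0000 + 0.3684 + 1.4322 + 0.6622 + 0.5176
Sum = 2.980
df = 4. Since 2.980 < 7.779, we do not reject H₀.

2.980; do not reject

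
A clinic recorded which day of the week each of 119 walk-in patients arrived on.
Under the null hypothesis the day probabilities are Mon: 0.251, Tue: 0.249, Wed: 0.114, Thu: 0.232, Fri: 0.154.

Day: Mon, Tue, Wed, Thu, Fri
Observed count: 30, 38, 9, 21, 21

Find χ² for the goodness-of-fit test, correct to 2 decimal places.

5.87

Expected counts E_i = n·p_i: 119×0.251 = 29.869, 119×0.249 = 29.631, 119×0.114 = 13.566, 119×0.232 = 27.608, 119×0.154 = 18.326.
χ² = (30−29.869)²/29.869 + (38−29.631)²/29.631 + (9−13.566)²/13.566 + (21−27.608)²/27.608 + (21−18.326)²/18.326
   = 0.001 + 2.364 + 1.537 + 1.582 + 0.390
Sum = 5.87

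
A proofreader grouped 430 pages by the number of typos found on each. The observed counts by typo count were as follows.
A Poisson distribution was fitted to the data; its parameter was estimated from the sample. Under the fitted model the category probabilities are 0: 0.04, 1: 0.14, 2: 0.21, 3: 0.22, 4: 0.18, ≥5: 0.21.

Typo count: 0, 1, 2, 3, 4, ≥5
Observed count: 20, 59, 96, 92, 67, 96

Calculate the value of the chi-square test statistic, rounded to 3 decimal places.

2.668

Expected counts E_i = n·p_i: 430×0.04 = 17.2, 430×0.14 = 60.2, 430×0.21 = 90.3, 430×0.22 = 94.6, 430×0.18 = 77.4, 430×0.21 = 90.3.
χ² = (20−17.2)²/17.2 + (59−60.2)²/60.2 + (96−90.3)²/90.3 + (92−94.6)²/94.6 + (67−77.4)²/77.4 + (96−90.3)²/90.3
   = 0.4558 + 0.0239 + 0.3598 + 0.0715 + 1.3974 + 0.3598
Sum = 2.668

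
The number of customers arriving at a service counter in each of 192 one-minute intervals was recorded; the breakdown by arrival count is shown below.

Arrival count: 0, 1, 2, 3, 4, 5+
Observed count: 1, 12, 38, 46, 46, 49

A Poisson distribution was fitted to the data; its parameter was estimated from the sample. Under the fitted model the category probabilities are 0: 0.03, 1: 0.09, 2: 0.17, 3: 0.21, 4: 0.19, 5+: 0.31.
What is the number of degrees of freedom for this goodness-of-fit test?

4

There are k = 6 categories and 1 parameter estimated from the data, so df = 6 − 1 − 1 = 4.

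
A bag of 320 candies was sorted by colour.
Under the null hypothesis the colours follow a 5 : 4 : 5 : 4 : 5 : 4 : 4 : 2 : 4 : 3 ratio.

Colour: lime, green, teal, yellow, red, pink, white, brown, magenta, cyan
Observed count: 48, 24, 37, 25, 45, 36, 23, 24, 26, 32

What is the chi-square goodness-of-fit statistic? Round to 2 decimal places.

16.80

Ratio total = 40. Expected counts: 320×5/40 = 40, 320×4/40 = 32, 320×5/40 = 40, 320×4/40 = 32, 320×5/40 = 40, 320×4/40 = 32, 320×4/40 = 32, 320×2/40 = 16, 320×4/40 = 32, 320×3/40 = 24.
χ² = (48−40)²/40 + (24−32)²/32 + (37−40)²/40 + (25−32)²/32 + (45−40)²/40 + (36−32)²/32 + (23−32)²/32 + (24−16)²/16 + (26−32)²/32 + (32−24)²/24
   = 1.600 + 2.000 + 0.225 + 1.531 + 0.625 + 0.500 + 2.531 + 4.000 + 1.125 + 2.667
Sum = 16.80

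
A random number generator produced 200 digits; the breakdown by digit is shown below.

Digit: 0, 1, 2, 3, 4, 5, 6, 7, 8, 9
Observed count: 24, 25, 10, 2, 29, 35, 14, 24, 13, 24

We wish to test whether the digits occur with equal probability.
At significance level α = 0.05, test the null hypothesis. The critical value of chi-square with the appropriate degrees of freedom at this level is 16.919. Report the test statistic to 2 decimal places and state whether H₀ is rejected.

44.40; reject

Expected count for each of the 10 categories: 200/10 = 20.
cat         O        E   (O−E)²/E
0          24       20      0.800
1          25       20      1.250
2          10       20      5.000
3           2       20     16.200
4          29       20      4.050
5          35       20     11.250
6          14       20      1.800
7          24       20      0.800
8          13       20      2.450
9          24       20      0.800
Sum = 44.40
df = 9. Since 44.40 > 16.919, we reject H₀.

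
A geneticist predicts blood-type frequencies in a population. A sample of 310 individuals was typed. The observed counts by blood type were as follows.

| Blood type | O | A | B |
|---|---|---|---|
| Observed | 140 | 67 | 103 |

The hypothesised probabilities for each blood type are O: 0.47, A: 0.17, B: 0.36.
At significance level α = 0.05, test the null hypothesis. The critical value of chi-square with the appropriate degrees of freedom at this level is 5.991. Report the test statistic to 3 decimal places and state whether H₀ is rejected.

4.766; do not reject

Expected counts E_i = n·p_i: 310×0.47 = 145.7, 310×0.17 = 52.7, 310×0.36 = 111.6.
cat         O        E   (O−E)²/E
O         140    145.7     0.2230
A          67     52.7     3.8803
B         103    111.6     0.6627
Sum = 4.766
df = 2. Since 4.766 < 5.991, we do not reject H₀.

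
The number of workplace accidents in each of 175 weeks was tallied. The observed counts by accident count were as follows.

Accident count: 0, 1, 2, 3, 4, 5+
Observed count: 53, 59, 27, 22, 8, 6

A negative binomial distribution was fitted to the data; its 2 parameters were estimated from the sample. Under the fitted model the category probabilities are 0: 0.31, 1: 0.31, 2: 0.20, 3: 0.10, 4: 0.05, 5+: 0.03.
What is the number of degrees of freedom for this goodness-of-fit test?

3

There are k = 6 categories and 2 parameters estimated from the data, so df = 6 − 1 − 2 = 3.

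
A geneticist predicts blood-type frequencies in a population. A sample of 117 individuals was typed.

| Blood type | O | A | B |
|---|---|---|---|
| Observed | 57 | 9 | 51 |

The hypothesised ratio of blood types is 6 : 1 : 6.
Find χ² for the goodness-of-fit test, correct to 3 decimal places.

Ratio total = 13. Expected counts: 117×6/13 = 54, 117×1/13 = 9, 117×6/13 = 54.
χ² = (57−54)²/54 + (9−9)²/9 + (51−54)²/54
   = 0.1667 + 0.0000 + 0.1667
Sum = 0.333

0.333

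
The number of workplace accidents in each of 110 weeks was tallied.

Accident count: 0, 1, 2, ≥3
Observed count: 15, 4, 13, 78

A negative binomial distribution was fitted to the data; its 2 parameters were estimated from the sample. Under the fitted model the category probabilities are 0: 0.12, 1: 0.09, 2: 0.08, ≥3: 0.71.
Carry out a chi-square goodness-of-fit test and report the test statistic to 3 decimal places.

5.766

Expected counts E_i = n·p_i: 110×0.12 = 13.2, 110×0.09 = 9.9, 110×0.08 = 8.8, 110×0.71 = 78.1.
χ² = (15−13.2)²/13.2 + (4−9.9)²/9.9 + (13−8.8)²/8.8 + (78−78.1)²/78.1
   = 0.2455 + 3.5162 + 2.0045 + 0.0001
Sum = 5.766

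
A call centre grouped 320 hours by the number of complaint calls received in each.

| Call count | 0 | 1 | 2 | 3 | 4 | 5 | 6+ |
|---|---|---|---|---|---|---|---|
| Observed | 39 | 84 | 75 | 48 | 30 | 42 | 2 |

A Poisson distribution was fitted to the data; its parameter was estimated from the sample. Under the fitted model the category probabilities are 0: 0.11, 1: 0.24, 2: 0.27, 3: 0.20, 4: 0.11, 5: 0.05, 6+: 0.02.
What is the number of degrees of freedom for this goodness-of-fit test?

There are k = 7 categories and 1 parameter estimated from the data, so df = 7 − 1 − 1 = 5.

5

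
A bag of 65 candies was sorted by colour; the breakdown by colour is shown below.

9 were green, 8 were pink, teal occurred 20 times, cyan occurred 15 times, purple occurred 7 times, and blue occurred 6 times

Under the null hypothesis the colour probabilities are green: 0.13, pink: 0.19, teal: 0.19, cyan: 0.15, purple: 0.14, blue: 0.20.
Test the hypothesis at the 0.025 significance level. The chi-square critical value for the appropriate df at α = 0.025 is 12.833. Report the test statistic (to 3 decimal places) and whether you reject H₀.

Expected counts E_i = n·p_i: 65×0.13 = 8.45, 65×0.19 = 12.35, 65×0.19 = 12.35, 65×0.15 = 9.75, 65×0.14 = 9.1, 65×0.20 = 13.
cat         O        E   (O−E)²/E
green       9     8.45     0.0358
pink        8    12.35     1.5322
teal       20    12.35     4.7387
cyan       15     9.75     2.8269
purple      7      9.1     0.4846
blue        6       13     3.7692
Sum = 13.387
df = 5. Since 13.387 > 12.833, we reject H₀.

13.387; reject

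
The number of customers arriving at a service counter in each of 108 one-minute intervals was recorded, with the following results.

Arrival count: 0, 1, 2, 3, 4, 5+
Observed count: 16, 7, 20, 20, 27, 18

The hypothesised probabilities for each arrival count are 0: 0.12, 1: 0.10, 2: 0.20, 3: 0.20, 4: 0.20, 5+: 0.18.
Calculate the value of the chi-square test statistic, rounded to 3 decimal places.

Expected counts E_i = n·p_i: 108×0.12 = 12.96, 108×0.10 = 10.8, 108×0.20 = 21.6, 108×0.20 = 21.6, 108×0.20 = 21.6, 108×0.18 = 19.44.
0: (16 − 12.96)²/12.96 = 9.2416/12.96 = 0.7131
1: (7 − 10.8)²/10.8 = 14.44/10.8 = 1.3370
2: (20 − 21.6)²/21.6 = 2.56/21.6 = 0.1185
3: (20 − 21.6)²/21.6 = 2.56/21.6 = 0.1185
4: (27 − 21.6)²/21.6 = 29.16/21.6 = 1.3500
5+: (18 − 19.44)²/19.44 = 2.0736/19.44 = 0.1067
Sum = 3.744

3.744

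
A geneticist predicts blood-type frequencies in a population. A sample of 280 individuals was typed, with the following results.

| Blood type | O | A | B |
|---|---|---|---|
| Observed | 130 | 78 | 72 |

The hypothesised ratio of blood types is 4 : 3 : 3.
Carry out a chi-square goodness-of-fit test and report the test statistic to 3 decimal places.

5.036

Ratio total = 10. Expected counts: 280×4/10 = 112, 280×3/10 = 84, 280×3/10 = 84.
cat         O        E   (O−E)²/E
O         130      112     2.8929
A          78       84     0.4286
B          72       84     1.7143
Sum = 5.036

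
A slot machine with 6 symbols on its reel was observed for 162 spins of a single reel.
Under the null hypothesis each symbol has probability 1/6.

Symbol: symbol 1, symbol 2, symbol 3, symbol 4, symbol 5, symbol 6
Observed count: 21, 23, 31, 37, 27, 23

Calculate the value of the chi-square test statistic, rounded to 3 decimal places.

Expected count for each of the 6 categories: 162/6 = 27.
cat           O        E   (O−E)²/E
symbol 1     21       27     1.3333
symbol 2     23       27     0.5926
symbol 3     31       27     0.5926
symbol 4     37       27     3.7037
symbol 5     27       27     0.0000
symbol 6     23       27     0.5926
Sum = 6.815

6.815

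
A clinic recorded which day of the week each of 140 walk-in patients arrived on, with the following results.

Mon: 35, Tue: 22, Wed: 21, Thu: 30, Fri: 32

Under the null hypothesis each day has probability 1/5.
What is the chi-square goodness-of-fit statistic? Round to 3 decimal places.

Expected count for each of the 5 categories: 140/5 = 28.
χ² = (35−28)²/28 + (22−28)²/28 + (21−28)²/28 + (30−28)²/28 + (32−28)²/28
   = 1.7500 + 1.2857 + 1.7500 + 0.1429 + 0.5714
Sum = 5.500

5.500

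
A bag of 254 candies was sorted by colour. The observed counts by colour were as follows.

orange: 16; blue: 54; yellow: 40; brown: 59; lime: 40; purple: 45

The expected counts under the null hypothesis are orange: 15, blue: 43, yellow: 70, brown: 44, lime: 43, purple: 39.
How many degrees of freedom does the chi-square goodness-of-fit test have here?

5

There are k = 6 categories and no parameters were estimated from the data, so df = 6 − 1 = 5.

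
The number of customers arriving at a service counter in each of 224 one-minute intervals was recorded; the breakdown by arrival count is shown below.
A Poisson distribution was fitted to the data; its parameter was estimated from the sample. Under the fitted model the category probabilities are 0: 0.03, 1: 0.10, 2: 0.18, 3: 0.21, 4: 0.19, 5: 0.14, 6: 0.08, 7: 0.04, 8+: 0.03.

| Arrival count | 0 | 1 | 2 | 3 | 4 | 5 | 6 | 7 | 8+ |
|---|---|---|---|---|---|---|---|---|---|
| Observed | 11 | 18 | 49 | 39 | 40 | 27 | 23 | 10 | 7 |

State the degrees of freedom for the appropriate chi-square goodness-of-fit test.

7

There are k = 9 categories and 1 parameter estimated from the data, so df = 9 − 1 − 1 = 7.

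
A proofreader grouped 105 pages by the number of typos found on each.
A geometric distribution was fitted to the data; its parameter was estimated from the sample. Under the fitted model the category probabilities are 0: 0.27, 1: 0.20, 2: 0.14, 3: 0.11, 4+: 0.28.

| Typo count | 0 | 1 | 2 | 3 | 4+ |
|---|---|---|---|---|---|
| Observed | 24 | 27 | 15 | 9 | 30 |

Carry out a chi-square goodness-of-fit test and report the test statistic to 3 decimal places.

Expected counts E_i = n·p_i: 105×0.27 = 28.35, 105×0.20 = 21, 105×0.14 = 14.7, 105×0.11 = 11.55, 105×0.28 = 29.4.
cat         O        E   (O−E)²/E
0          24    28.35     0.6675
1          27       21     1.7143
2          15     14.7     0.0061
3           9    11.55     0.5630
4+         30     29.4     0.0122
Sum = 2.963

2.963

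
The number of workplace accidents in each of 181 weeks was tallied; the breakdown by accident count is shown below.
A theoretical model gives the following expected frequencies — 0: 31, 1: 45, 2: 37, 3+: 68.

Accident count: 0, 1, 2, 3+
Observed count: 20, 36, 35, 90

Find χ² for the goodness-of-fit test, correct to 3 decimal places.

0: (20 − 31)²/31 = 121/31 = 3.9032
1: (36 − 45)²/45 = 81/45 = 1.8000
2: (35 − 37)²/37 = 4/37 = 0.1081
3+: (90 − 68)²/68 = 484/68 = 7.1176
Sum = 12.929

12.929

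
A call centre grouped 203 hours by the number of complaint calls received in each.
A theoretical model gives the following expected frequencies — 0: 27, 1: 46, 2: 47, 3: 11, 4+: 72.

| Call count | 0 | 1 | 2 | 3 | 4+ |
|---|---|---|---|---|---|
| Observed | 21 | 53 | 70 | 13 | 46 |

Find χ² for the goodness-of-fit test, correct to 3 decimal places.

0: (21 − 27)²/27 = 36/27 = 1.3333
1: (53 − 46)²/46 = 49/46 = 1.0652
2: (70 − 47)²/47 = 529/47 = 11.2553
3: (13 − 11)²/11 = 4/11 = 0.3636
4+: (46 − 72)²/72 = 676/72 = 9.3889
Sum = 23.406

23.406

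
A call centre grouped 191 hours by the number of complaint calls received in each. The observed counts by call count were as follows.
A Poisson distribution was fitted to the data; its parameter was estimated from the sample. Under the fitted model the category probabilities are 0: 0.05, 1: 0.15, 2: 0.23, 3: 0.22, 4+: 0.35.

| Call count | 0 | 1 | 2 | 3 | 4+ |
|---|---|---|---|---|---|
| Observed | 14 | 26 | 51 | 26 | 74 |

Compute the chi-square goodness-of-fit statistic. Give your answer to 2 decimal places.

10.33

Expected counts E_i = n·p_i: 191×0.05 = 9.55, 191×0.15 = 28.65, 191×0.23 = 43.93, 191×0.22 = 42.02, 191×0.35 = 66.85.
χ² = (14−9.55)²/9.55 + (26−28.65)²/28.65 + (51−43.93)²/43.93 + (26−42.02)²/42.02 + (74−66.85)²/66.85
   = 2.074 + 0.245 + 1.138 + 6.108 + 0.765
Sum = 10.33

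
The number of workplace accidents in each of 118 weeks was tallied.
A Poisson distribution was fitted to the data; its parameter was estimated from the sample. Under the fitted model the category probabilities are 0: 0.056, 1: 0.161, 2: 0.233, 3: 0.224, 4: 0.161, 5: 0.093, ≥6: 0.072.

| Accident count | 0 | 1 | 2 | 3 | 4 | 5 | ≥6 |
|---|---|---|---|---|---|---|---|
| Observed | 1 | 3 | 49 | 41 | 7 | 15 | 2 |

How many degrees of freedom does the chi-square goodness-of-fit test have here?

5

There are k = 7 categories and 1 parameter estimated from the data, so df = 7 − 1 − 1 = 5.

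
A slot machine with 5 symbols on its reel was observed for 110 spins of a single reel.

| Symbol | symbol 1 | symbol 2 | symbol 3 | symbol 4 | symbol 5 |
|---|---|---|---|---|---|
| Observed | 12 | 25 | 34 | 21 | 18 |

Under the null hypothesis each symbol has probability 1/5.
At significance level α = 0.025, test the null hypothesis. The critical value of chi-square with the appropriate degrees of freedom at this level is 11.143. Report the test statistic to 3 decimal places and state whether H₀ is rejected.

Under H₀ each category has probability 1/5, so each expected count is 110/5 = 22.
cat           O        E   (O−E)²/E
symbol 1     12       22     4.5455
symbol 2     25       22     0.4091
symbol 3     34       22     6.5455
symbol 4     21       22     0.0455
symbol 5     18       22     0.7273
Sum = 12.273
df = 4. Since 12.273 > 11.143, we reject H₀.

12.273; reject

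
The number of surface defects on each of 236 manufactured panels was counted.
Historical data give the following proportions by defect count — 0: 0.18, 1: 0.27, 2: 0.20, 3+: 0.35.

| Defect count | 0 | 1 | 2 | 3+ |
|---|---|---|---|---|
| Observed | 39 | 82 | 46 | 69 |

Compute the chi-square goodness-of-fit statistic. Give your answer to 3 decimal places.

Expected counts E_i = n·p_i: 236×0.18 = 42.48, 236×0.27 = 63.72, 236×0.20 = 47.2, 236×0.35 = 82.6.
0: (39 − 42.48)²/42.48 = 12.1104/42.48 = 0.2851
1: (82 − 63.72)²/63.72 = 334.1584/63.72 = 5.2442
2: (46 − 47.2)²/47.2 = 1.44/47.2 = 0.0305
3+: (69 − 82.6)²/82.6 = 184.96/82.6 = 2.2392
Sum = 7.799

7.799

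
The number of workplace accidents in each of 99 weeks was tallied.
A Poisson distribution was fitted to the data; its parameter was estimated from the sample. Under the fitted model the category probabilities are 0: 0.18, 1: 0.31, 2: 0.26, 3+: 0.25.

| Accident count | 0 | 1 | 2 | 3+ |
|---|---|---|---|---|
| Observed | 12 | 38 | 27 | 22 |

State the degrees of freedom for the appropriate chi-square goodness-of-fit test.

There are k = 4 categories and 1 parameter estimated from the data, so df = 4 − 1 − 1 = 2.

2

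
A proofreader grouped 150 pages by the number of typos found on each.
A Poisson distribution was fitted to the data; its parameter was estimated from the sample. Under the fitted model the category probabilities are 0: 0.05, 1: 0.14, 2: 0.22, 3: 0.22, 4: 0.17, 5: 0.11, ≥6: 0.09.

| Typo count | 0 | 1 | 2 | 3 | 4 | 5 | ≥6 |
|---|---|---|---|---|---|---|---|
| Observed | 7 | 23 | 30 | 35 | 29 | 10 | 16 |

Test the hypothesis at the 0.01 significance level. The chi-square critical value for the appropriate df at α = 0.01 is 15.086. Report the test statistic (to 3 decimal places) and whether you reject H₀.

4.122; do not reject

Expected counts E_i = n·p_i: 150×0.05 = 7.5, 150×0.14 = 21, 150×0.22 = 33, 150×0.22 = 33, 150×0.17 = 25.5, 150×0.11 = 16.5, 150×0.09 = 13.5.
cat         O        E   (O−E)²/E
0           7      7.5     0.0333
1          23       21     0.1905
2          30       33     0.2727
3          35       33     0.1212
4          29     25.5     0.4804
5          10     16.5     2.5606
≥6         16     13.5     0.4630
Sum = 4.122
df = 5. Since 4.122 < 15.086, we do not reject H₀.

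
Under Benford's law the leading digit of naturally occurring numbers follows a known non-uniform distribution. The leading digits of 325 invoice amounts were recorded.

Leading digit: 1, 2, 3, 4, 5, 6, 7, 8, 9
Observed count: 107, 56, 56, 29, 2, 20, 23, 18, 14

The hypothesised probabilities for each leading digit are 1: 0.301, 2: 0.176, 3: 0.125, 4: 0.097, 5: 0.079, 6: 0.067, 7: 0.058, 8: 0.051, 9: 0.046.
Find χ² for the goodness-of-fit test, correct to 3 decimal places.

29.979

Expected counts E_i = n·p_i: 325×0.301 = 97.825, 325×0.176 = 57.2, 325×0.125 = 40.625, 325×0.097 = 31.525, 325×0.079 = 25.675, 325×0.067 = 21.775, 325×0.058 = 18.85, 325×0.051 = 16.575, 325×0.046 = 14.95.
1: (107 − 97.825)²/97.825 = 84.180625/97.825 = 0.8605
2: (56 − 57.2)²/57.2 = 1.44/57.2 = 0.0252
3: (56 − 40.625)²/40.625 = 236.390625/40.625 = 5.8188
4: (29 − 31.525)²/31.525 = 6.375625/31.525 = 0.2022
5: (2 − 25.675)²/25.675 = 560.505625/25.675 = 21.8308
6: (20 − 21.775)²/21.775 = 3.150625/21.775 = 0.1447
7: (23 − 18.85)²/18.85 = 17.2225/18.85 = 0.9137
8: (18 − 16.575)²/16.575 = 2.030625/16.575 = 0.1225
9: (14 − 14.95)²/14.95 = 0.9025/14.95 = 0.0604
Sum = 29.979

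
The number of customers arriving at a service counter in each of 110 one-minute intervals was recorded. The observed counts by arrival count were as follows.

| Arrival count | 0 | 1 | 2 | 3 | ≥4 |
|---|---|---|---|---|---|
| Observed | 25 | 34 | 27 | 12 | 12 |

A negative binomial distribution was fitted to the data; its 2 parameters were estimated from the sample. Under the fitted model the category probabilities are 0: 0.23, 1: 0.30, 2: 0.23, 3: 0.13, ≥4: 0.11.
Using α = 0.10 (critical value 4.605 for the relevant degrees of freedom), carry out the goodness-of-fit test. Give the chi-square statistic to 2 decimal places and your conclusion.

Expected counts E_i = n·p_i: 110×0.23 = 25.3, 110×0.30 = 33, 110×0.23 = 25.3, 110×0.13 = 14.3, 110×0.11 = 12.1.
cat         O        E   (O−E)²/E
0          25     25.3      0.004
1          34       33      0.030
2          27     25.3      0.114
3          12     14.3      0.370
≥4         12     12.1      0.001
Sum = 0.52
df = 2. Since 0.52 < 4.605, we do not reject H₀.

0.52; do not reject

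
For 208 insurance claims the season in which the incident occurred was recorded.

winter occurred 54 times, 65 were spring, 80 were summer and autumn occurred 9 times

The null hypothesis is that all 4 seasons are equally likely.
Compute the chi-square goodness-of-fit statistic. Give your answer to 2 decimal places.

Under H₀ each category has probability 1/4, so each expected count is 208/4 = 52.
winter: (54 − 52)²/52 = 4/52 = 0.077
spring: (65 − 52)²/52 = 169/52 = 3.250
summer: (80 − 52)²/52 = 784/52 = 15.077
autumn: (9 − 52)²/52 = 1849/52 = 35.558
Sum = 53.96

53.96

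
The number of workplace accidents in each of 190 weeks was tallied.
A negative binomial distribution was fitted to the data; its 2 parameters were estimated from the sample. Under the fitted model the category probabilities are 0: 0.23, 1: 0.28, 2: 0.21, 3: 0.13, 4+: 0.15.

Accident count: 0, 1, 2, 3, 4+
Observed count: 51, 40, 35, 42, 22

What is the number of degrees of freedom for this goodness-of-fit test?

There are k = 5 categories and 2 parameters estimated from the data, so df = 5 − 1 − 2 = 2.

2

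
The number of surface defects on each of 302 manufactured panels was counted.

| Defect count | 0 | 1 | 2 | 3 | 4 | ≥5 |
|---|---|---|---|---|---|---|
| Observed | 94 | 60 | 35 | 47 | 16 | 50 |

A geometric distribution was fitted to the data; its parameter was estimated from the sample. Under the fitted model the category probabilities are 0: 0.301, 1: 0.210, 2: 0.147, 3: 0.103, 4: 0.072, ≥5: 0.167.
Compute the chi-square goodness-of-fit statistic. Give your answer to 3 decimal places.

Expected counts E_i = n·p_i: 302×0.301 = 90.902, 302×0.210 = 63.42, 302×0.147 = 44.394, 302×0.103 = 31.106, 302×0.072 = 21.744, 302×0.167 = 50.434.
χ² = (94−90.902)²/90.902 + (60−63.42)²/63.42 + (35−44.394)²/44.394 + (47−31.106)²/31.106 + (16−21.744)²/21.744 + (50−50.434)²/50.434
   = 0.1056 + 0.1844 + 1.9878 + 8.1212 + 1.5174 + 0.0037
Sum = 11.920

11.920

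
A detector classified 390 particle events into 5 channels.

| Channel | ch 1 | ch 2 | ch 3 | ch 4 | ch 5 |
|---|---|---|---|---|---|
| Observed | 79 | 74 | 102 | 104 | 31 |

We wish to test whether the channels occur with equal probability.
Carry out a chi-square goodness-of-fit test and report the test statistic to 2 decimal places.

Under H₀ each category has probability 1/5, so each expected count is 390/5 = 78.
χ² = (79−78)²/78 + (74−78)²/78 + (102−78)²/78 + (104−78)²/78 + (31−78)²/78
   = 0.013 + 0.205 + 7.385 + 8.667 + 28.321
Sum = 44.59

44.59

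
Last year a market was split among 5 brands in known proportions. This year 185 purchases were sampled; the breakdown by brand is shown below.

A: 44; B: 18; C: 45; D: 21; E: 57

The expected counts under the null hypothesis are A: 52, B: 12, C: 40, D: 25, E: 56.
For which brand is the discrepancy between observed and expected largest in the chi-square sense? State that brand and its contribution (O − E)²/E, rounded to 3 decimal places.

B, 3.000

χ² = (44−52)²/52 + (18−12)²/12 + (45−40)²/40 + (21−25)²/25 + (57−56)²/56
   = 1.2308 + 3.0000 + 0.6250 + 0.6400 + 0.0179
The largest term is for B: 3.000.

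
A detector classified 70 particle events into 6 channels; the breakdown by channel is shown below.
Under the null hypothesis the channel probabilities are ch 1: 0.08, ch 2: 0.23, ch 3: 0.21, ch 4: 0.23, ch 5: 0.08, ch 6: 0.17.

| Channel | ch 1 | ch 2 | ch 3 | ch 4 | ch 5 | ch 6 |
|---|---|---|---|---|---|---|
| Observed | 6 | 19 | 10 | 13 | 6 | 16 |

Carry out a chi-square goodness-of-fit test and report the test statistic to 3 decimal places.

Expected counts E_i = n·p_i: 70×0.08 = 5.6, 70×0.23 = 16.1, 70×0.21 = 14.7, 70×0.23 = 16.1, 70×0.08 = 5.6, 70×0.17 = 11.9.
ch 1: (6 − 5.6)²/5.6 = 0.16/5.6 = 0.0286
ch 2: (19 − 16.1)²/16.1 = 8.41/16.1 = 0.5224
ch 3: (10 − 14.7)²/14.7 = 22.09/14.7 = 1.5027
ch 4: (13 − 16.1)²/16.1 = 9.61/16.1 = 0.5969
ch 5: (6 − 5.6)²/5.6 = 0.16/5.6 = 0.0286
ch 6: (16 − 11.9)²/11.9 = 16.81/11.9 = 1.4126
Sum = 4.092

4.092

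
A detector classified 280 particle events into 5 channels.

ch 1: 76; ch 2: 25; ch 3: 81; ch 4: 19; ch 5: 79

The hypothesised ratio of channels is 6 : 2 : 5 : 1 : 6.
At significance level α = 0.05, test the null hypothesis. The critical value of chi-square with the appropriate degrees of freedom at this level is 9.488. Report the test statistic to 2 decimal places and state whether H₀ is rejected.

Ratio total = 20. Expected counts: 280×6/20 = 84, 280×2/20 = 28, 280×5/20 = 70, 280×1/20 = 14, 280×6/20 = 84.
ch 1: (76 − 84)²/84 = 64/84 = 0.762
ch 2: (25 − 28)²/28 = 9/28 = 0.321
ch 3: (81 − 70)²/70 = 121/70 = 1.729
ch 4: (19 − 14)²/14 = 25/14 = 1.786
ch 5: (79 − 84)²/84 = 25/84 = 0.298
Sum = 4.90
df = 4. Since 4.90 < 9.488, we do not reject H₀.

4.90; do not reject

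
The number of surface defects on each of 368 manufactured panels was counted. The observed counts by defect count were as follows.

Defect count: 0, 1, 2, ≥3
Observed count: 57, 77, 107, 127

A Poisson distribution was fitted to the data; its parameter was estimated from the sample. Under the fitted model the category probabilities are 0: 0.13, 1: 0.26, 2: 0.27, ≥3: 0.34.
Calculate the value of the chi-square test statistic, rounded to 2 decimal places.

6.02

Expected counts E_i = n·p_i: 368×0.13 = 47.84, 368×0.26 = 95.68, 368×0.27 = 99.36, 368×0.34 = 125.12.
cat         O        E   (O−E)²/E
0          57    47.84      1.754
1          77    95.68      3.647
2         107    99.36      0.587
≥3        127   125.12      0.028
Sum = 6.02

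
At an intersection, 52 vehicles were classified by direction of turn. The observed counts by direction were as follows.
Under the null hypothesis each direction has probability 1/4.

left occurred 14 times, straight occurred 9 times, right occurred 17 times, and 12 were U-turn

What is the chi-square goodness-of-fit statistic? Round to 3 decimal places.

2.615

Under H₀ each category has probability 1/4, so each expected count is 52/4 = 13.
left: (14 − 13)²/13 = 1/13 = 0.0769
straight: (9 − 13)²/13 = 16/13 = 1.2308
right: (17 − 13)²/13 = 16/13 = 1.2308
U-turn: (12 − 13)²/13 = 1/13 = 0.0769
Sum = 2.615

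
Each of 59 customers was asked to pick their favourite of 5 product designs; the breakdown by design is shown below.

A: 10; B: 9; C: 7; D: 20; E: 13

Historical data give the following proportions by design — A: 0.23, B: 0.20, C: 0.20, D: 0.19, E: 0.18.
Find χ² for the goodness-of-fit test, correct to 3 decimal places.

10.982

Expected counts E_i = n·p_i: 59×0.23 = 13.57, 59×0.20 = 11.8, 59×0.20 = 11.8, 59×0.19 = 11.21, 59×0.18 = 10.62.
A: (10 − 13.57)²/13.57 = 12.7449/13.57 = 0.9392
B: (9 − 11.8)²/11.8 = 7.84/11.8 = 0.6644
C: (7 − 11.8)²/11.8 = 23.04/11.8 = 1.9525
D: (20 − 11.21)²/11.21 = 77.2641/11.21 = 6.8924
E: (13 − 10.62)²/10.62 = 5.6644/10.62 = 0.5334
Sum = 10.982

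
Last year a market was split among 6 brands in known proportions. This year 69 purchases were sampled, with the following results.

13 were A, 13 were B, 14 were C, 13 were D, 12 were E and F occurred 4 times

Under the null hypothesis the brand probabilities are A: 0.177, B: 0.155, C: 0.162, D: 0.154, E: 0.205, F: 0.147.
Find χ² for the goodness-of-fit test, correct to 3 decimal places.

Expected counts E_i = n·p_i: 69×0.177 = 12.213, 69×0.155 = 10.695, 69×0.162 = 11.178, 69×0.154 = 10.626, 69×0.205 = 14.145, 69×0.147 = 10.143.
A: (13 − 12.213)²/12.213 = 0.619369/12.213 = 0.0507
B: (13 − 10.695)²/10.695 = 5.313025/10.695 = 0.4968
C: (14 − 11.178)²/11.178 = 7.963684/11.178 = 0.7124
D: (13 − 10.626)²/10.626 = 5.635876/10.626 = 0.5304
E: (12 − 14.145)²/14.145 = 4.601025/14.145 = 0.3253
F: (4 − 10.143)²/10.143 = 37.736449/10.143 = 3.7204
Sum = 5.836

5.836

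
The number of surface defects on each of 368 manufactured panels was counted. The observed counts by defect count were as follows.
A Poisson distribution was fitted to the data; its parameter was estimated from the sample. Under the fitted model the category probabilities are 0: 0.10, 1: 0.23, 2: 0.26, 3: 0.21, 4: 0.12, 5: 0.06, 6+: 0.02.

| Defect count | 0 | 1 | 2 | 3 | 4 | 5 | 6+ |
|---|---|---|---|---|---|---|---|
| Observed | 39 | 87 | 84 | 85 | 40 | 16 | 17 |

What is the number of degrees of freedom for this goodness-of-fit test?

5

There are k = 7 categories and 1 parameter estimated from the data, so df = 7 − 1 − 1 = 5.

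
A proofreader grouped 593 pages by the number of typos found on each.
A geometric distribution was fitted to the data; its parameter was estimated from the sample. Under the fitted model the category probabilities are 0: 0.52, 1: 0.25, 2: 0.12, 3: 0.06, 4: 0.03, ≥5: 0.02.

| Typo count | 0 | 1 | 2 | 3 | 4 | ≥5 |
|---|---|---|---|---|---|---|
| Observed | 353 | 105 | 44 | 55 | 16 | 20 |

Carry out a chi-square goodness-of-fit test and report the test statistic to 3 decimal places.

45.813

Expected counts E_i = n·p_i: 593×0.52 = 308.36, 593×0.25 = 148.25, 593×0.12 = 71.16, 593×0.06 = 35.58, 593×0.03 = 17.79, 593×0.02 = 11.86.
χ² = (353−308.36)²/308.36 + (105−148.25)²/148.25 + (44−71.16)²/71.16 + (55−35.58)²/35.58 + (16−17.79)²/17.79 + (20−11.86)²/11.86
   = 6.4623 + 12.6176 + 10.3663 + 10.5997 + 0.1801 + 5.5868
Sum = 45.813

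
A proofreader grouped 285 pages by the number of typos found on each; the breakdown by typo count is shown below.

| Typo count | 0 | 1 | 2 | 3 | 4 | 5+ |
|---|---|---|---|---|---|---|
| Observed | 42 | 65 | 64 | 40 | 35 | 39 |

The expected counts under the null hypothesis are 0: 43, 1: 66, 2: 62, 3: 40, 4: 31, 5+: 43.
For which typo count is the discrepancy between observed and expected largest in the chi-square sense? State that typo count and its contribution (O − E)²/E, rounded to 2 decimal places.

0: (42 − 43)²/43 = 1/43 = 0.023
1: (65 − 66)²/66 = 1/66 = 0.015
2: (64 − 62)²/62 = 4/62 = 0.065
3: (40 − 40)²/40 = 0/40 = 0.000
4: (35 − 31)²/31 = 16/31 = 0.516
5+: (39 − 43)²/43 = 16/43 = 0.372
The largest term is for 4: 0.52.

4, 0.52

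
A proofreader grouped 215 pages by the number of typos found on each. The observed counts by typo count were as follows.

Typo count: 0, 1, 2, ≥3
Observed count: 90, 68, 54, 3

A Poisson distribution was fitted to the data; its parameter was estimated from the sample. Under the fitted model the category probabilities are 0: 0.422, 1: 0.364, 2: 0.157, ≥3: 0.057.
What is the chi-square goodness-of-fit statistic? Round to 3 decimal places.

20.483

Expected counts E_i = n·p_i: 215×0.422 = 90.73, 215×0.364 = 78.26, 215×0.157 = 33.755, 215×0.057 = 12.255.
χ² = (90−90.73)²/90.73 + (68−78.26)²/78.26 + (54−33.755)²/33.755 + (3−12.255)²/12.255
   = 0.0059 + 1.3451 + 12.1422 + 6.9894
Sum = 20.483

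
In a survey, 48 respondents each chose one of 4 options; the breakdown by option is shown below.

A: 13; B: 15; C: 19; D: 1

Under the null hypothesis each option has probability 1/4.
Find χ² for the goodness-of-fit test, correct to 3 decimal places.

Expected count for each of the 4 categories: 48/4 = 12.
χ² = (13−12)²/12 + (15−12)²/12 + (19−12)²/12 + (1−12)²/12
   = 0.0833 + 0.7500 + 4.0833 + 10.0833
Sum = 15.000

15.000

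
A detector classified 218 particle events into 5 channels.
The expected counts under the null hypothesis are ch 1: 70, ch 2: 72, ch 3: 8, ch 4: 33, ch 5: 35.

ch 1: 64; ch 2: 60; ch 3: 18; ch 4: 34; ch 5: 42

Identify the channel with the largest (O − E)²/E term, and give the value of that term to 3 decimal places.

ch 3, 12.500

χ² = (64−70)²/70 + (60−72)²/72 + (18−8)²/8 + (34−33)²/33 + (42−35)²/35
   = 0.5143 + 2.0000 + 12.5000 + 0.0303 + 1.4000
The largest term is for ch 3: 12.500.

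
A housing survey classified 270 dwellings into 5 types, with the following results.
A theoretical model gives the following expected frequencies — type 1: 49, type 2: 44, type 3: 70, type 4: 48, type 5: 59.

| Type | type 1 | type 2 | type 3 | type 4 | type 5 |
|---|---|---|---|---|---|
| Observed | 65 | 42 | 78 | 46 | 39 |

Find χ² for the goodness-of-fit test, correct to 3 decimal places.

13.093

χ² = (65−49)²/49 + (42−44)²/44 + (78−70)²/70 + (46−48)²/48 + (39−59)²/59
   = 5.2245 + 0.0909 + 0.9143 + 0.0833 + 6.7797
Sum = 13.093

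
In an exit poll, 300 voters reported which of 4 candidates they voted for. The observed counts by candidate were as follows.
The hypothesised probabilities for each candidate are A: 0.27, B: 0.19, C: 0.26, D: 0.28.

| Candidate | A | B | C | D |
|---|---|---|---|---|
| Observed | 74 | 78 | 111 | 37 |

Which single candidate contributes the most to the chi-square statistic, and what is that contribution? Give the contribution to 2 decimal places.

Expected counts E_i = n·p_i: 300×0.27 = 81, 300×0.19 = 57, 300×0.26 = 78, 300×0.28 = 84.
A: (74 − 81)²/81 = 49/81 = 0.605
B: (78 − 57)²/57 = 441/57 = 7.737
C: (111 − 78)²/78 = 1089/78 = 13.962
D: (37 − 84)²/84 = 2209/84 = 26.298
The largest term is for D: 26.30.

D, 26.30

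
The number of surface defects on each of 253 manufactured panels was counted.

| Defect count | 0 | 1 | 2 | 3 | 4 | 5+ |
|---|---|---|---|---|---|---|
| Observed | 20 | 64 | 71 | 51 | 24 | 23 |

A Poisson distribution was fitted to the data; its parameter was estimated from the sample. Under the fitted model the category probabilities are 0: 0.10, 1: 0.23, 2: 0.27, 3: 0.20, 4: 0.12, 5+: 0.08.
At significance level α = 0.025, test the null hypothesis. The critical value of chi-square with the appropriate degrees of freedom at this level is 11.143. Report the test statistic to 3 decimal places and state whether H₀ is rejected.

Expected counts E_i = n·p_i: 253×0.10 = 25.3, 253×0.23 = 58.19, 253×0.27 = 68.31, 253×0.20 = 50.6, 253×0.12 = 30.36, 253×0.08 = 20.24.
0: (20 − 25.3)²/25.3 = 28.09/25.3 = 1.1103
1: (64 − 58.19)²/58.19 = 33.7561/58.19 = 0.5801
2: (71 − 68.31)²/68.31 = 7.2361/68.31 = 0.1059
3: (51 − 50.6)²/50.6 = 0.16/50.6 = 0.0032
4: (24 − 30.36)²/30.36 = 40.4496/30.36 = 1.3323
5+: (23 − 20.24)²/20.24 = 7.6176/20.24 = 0.3764
Sum = 3.508
df = 4. Since 3.508 < 11.143, we do not reject H₀.

3.508; do not reject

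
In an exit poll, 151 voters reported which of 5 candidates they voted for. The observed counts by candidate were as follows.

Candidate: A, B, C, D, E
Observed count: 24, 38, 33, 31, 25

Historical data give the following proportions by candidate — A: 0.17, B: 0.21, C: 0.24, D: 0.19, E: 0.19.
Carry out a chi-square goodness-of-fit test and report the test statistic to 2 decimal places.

Expected counts E_i = n·p_i: 151×0.17 = 25.67, 151×0.21 = 31.71, 151×0.24 = 36.24, 151×0.19 = 28.69, 151×0.19 = 28.69.
A: (24 − 25.67)²/25.67 = 2.7889/25.67 = 0.109
B: (38 − 31.71)²/31.71 = 39.5641/31.71 = 1.248
C: (33 − 36.24)²/36.24 = 10.4976/36.24 = 0.290
D: (31 − 28.69)²/28.69 = 5.3361/28.69 = 0.186
E: (25 − 28.69)²/28.69 = 13.6161/28.69 = 0.475
Sum = 2.31

2.31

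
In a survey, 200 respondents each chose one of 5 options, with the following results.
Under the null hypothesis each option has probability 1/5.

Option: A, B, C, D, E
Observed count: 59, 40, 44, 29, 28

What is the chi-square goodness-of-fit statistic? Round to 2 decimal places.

16.05

Expected count for each of the 5 categories: 200/5 = 40.
cat         O        E   (O−E)²/E
A          59       40      9.025
B          40       40      0.000
C          44       40      0.400
D          29       40      3.025
E          28       40      3.600
Sum = 16.05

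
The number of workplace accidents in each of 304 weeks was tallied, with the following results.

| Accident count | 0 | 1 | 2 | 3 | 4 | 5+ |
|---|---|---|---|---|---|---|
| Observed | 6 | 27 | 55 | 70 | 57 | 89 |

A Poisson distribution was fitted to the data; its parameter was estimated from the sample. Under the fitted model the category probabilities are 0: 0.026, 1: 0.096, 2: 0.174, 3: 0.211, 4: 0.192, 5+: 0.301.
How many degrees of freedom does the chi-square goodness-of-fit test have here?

4

There are k = 6 categories and 1 parameter estimated from the data, so df = 6 − 1 − 1 = 4.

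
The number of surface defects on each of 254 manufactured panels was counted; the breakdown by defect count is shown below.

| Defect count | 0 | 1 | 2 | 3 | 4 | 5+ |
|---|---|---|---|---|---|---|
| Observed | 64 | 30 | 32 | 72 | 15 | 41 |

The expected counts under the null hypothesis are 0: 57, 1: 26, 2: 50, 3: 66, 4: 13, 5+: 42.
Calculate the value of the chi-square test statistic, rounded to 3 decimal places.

8.832

cat         O        E   (O−E)²/E
0          64       57     0.8596
1          30       26     0.6154
2          32       50     6.4800
3          72       66     0.5455
4          15       13     0.3077
5+         41       42     0.0238
Sum = 8.832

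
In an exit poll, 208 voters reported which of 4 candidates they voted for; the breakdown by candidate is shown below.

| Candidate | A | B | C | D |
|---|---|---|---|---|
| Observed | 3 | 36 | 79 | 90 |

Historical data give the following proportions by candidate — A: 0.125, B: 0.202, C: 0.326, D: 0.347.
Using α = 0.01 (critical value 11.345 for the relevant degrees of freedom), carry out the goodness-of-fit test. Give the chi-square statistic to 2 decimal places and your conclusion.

27.46; reject

Expected counts E_i = n·p_i: 208×0.125 = 26, 208×0.202 = 42.016, 208×0.326 = 67.808, 208×0.347 = 72.176.
χ² = (3−26)²/26 + (36−42.016)²/42.016 + (79−67.808)²/67.808 + (90−72.176)²/72.176
   = 20.346 + 0.861 + 1.847 + 4.402
Sum = 27.46
df = 3. Since 27.46 > 11.345, we reject H₀.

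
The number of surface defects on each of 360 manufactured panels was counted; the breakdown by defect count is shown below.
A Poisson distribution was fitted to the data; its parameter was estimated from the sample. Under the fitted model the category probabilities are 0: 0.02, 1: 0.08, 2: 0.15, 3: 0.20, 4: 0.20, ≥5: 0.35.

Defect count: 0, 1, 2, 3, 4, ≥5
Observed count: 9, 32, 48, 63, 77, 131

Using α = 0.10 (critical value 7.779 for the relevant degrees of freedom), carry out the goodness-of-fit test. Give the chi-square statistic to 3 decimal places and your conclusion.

3.143; do not reject

Expected counts E_i = n·p_i: 360×0.02 = 7.2, 360×0.08 = 28.8, 360×0.15 = 54, 360×0.20 = 72, 360×0.20 = 72, 360×0.35 = 126.
cat         O        E   (O−E)²/E
0           9      7.2     0.4500
1          32     28.8     0.3556
2          48       54     0.6667
3          63       72     1.1250
4          77       72     0.3472
≥5        131      126     0.1984
Sum = 3.143
df = 4. Since 3.143 < 7.779, we do not reject H₀.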